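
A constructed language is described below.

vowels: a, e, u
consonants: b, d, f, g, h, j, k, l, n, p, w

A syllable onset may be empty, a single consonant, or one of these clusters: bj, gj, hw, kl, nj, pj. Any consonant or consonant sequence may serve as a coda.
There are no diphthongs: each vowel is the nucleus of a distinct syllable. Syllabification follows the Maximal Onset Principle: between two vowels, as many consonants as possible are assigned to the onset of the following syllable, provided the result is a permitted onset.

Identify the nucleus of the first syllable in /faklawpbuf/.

a

Nuclei (vowels): a, a, u → 3 syllables.
The first nucleus (vowel 1 from the left) is /a/.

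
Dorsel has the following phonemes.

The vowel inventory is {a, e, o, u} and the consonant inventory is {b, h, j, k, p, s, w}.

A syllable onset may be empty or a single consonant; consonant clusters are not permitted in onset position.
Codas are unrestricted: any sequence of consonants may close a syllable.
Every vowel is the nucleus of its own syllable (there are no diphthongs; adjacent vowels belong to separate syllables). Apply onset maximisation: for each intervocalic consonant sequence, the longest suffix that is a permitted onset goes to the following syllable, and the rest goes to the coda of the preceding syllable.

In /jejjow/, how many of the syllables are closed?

Nuclei (vowels): e, o → 2 syllables.
V1 /e/ – V2 /o/: cluster /jj/ — the longest permitted-onset suffix is /j/; onset = /j/, preceding coda = /j/.
Result: jej.jow.
Classifying each syllable: /jej/ (closed), /jow/ (closed).
Closed syllables: 2.

2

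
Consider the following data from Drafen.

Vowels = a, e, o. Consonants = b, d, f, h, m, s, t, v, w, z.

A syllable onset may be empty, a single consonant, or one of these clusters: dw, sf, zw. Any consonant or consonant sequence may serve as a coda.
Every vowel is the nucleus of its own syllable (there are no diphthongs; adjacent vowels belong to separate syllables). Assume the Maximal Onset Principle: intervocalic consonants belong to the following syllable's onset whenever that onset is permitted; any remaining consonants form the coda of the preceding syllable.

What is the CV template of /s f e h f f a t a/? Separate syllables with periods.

CCVCC.CV.CV

The vowels are e, a, a — 3 nuclei, so 3 syllables.
Between /e/ (V1) and /a/ (V2): cluster /hff/ — the longest permitted-onset suffix is /f/; onset = /f/, preceding coda = /hf/.
Between /a/ (V2) and /a/ (V3): /t/ → onset of the next syllable (single consonants are always licit onsets).
Syllabification: sfehf.fa.ta.
Mapping each syllable to C/V: /sfehf/ → CCVCC, /fa/ → CV, /ta/ → CV.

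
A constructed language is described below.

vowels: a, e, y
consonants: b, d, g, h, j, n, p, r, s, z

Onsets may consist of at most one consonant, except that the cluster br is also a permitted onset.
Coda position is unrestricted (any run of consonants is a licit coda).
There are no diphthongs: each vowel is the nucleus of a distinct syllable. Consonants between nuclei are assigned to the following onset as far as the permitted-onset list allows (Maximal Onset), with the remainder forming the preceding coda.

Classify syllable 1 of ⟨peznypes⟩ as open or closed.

The vowels are e, y, e — 3 nuclei, so 3 syllables.
Between /e/ (V1) and /y/ (V2): /zn/ — longest licit onset from the right is /n/, leaving /z/ as coda.
Between /y/ (V2) and /e/ (V3): just /p/ — single C goes to the following onset.
Putting it together: pez.ny.pes.
Syllable 1 is /pez/ with coda /z/, so it is closed.

closed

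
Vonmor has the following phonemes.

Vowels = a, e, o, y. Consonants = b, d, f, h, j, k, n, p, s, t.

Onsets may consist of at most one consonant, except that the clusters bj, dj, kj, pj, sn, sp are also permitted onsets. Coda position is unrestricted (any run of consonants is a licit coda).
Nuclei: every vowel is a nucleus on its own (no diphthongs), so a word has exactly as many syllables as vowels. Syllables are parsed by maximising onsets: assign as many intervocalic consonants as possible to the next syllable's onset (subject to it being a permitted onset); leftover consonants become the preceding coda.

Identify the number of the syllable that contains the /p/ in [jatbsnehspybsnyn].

3

The vowels are a, e, y, y — 4 nuclei, so 4 syllables.
V1 /a/ – V2 /e/: /tbsn/ — longest licit onset from the right is /sn/, leaving /tb/ as coda.
V2 /e/ – V3 /y/: /hsp/; trying suffixes from longest down, /sp/ is the first permitted one, so coda /h/ | onset /sp/.
V3 /y/ – V4 /y/: /bsn/ — longest licit onset from the right is /sn/, leaving /b/ as coda.
Putting it together: jatb.sneh.spyb.snyn.
The /p/ is in the onset of syllable 3 (/spyb/).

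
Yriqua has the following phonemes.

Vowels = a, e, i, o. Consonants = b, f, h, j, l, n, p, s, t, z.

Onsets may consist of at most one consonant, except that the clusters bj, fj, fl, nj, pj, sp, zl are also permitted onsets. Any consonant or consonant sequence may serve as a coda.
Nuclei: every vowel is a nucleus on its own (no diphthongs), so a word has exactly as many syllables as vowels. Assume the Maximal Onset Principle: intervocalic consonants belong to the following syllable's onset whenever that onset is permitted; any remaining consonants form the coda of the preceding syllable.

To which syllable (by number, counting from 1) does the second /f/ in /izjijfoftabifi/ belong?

The vowels are i, i, o, a, i, i — 6 nuclei, so 6 syllables.
V1 /i/ – V2 /i/: /zj/; trying suffixes from longest down, /j/ is the first permitted one, so coda /z/ | onset /j/.
V2 /i/ – V3 /o/: /jf/ — longest licit onset from the right is /f/, leaving /j/ as coda.
V3 /o/ – V4 /a/: /ft/ — longest licit onset from the right is /t/, leaving /f/ as coda.
V4 /a/ – V5 /i/: /b/ → onset of the next syllable (single consonants are always licit onsets).
V5 /i/ – V6 /i/: /f/ → onset of the next syllable (single consonants are always licit onsets).
Result: iz.jij.fof.ta.bi.fi.
The second /f/ is in the coda of syllable 3 (/fof/).

3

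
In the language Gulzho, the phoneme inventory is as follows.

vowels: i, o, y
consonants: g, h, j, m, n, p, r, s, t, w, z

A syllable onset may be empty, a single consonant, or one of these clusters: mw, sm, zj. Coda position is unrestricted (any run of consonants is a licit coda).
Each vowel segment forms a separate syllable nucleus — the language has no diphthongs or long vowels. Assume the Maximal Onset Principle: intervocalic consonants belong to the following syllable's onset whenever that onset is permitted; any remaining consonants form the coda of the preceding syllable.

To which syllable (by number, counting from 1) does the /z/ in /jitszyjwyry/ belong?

2

Nuclei (vowels): i, y, y, y → 4 syllables.
V1 /i/ – V2 /y/: cluster /tsz/ — the longest permitted-onset suffix is /z/; onset = /z/, preceding coda = /ts/.
V2 /y/ – V3 /y/: /jw/; trying suffixes from longest down, /w/ is the first permitted one, so coda /j/ | onset /w/.
V3 /y/ – V4 /y/: /r/ → onset of the next syllable (single consonants are always licit onsets).
Putting it together: jits.zyj.wy.ry.
The /z/ is in the onset of syllable 2 (/zyj/).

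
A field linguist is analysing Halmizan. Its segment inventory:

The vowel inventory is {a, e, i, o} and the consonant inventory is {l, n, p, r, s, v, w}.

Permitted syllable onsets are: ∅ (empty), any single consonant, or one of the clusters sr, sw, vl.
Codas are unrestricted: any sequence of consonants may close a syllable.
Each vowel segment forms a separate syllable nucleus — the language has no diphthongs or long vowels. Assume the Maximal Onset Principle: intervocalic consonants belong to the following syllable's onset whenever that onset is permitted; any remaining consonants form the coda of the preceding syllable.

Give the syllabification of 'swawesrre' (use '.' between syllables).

swa.wesr.re

Nuclei (vowels): a, e, e → 3 syllables.
V1 /a/ – V2 /e/: just /w/ — single C goes to the following onset.
V2 /e/ – V3 /e/: /srr/ — longest licit onset from the right is /r/, leaving /sr/ as coda.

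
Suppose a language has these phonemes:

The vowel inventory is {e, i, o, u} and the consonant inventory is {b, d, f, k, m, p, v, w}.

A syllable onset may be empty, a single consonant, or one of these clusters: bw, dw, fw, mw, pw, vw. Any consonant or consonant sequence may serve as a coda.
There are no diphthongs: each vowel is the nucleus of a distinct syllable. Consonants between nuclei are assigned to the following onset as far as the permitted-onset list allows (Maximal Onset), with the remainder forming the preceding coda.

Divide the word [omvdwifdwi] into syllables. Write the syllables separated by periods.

omv.dwif.dwi

Nuclei (vowels): o, i, i → 3 syllables.
Between /o/ (V1) and /i/ (V2): /mvdw/ — longest licit onset from the right is /dw/, leaving /mv/ as coda.
Between /i/ (V2) and /i/ (V3): /fdw/; trying suffixes from longest down, /dw/ is the first permitted one, so coda /f/ | onset /dw/.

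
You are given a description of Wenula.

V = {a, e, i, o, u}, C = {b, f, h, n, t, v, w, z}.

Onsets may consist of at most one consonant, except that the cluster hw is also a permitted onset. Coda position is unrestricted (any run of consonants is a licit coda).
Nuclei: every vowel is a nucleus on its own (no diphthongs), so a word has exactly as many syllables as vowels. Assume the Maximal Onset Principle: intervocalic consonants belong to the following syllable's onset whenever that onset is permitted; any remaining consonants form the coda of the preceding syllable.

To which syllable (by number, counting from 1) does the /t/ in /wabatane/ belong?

Vowels present: a, a, a, e; each is a nucleus, giving 4 syllables.
Between /a/ (V1) and /a/ (V2): /b/ → onset of the next syllable (single consonants are always licit onsets).
Between /a/ (V2) and /a/ (V3): /t/ is a single consonant, so it becomes the next onset.
Between /a/ (V3) and /e/ (V4): /n/ → onset of the next syllable (single consonants are always licit onsets).
Putting it together: wa.ba.ta.ne.
The /t/ is in the onset of syllable 3 (/ta/).

3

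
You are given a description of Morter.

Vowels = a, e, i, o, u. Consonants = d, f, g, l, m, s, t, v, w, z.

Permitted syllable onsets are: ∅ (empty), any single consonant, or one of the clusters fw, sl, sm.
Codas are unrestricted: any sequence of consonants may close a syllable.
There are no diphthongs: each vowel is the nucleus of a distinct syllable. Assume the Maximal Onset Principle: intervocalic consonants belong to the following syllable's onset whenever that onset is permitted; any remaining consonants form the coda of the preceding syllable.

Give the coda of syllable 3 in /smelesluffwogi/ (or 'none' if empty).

Vowels present: e, e, u, o, i; each is a nucleus, giving 5 syllables.
σ1/σ2 boundary: /l/ → onset of the next syllable (single consonants are always licit onsets).
σ2/σ3 boundary: cluster /sl/ — /sl/ is itself a permitted onset, so the whole cluster goes right; preceding coda = ∅.
σ3/σ4 boundary: /ffw/ — longest licit onset from the right is /fw/, leaving /f/ as coda.
σ4/σ5 boundary: /g/ is a single consonant, so it becomes the next onset.
Putting it together: sme.le.sluf.fwo.gi.
Syllable 3 is /sluf/: onset /sl/, nucleus /u/, coda /f/.

f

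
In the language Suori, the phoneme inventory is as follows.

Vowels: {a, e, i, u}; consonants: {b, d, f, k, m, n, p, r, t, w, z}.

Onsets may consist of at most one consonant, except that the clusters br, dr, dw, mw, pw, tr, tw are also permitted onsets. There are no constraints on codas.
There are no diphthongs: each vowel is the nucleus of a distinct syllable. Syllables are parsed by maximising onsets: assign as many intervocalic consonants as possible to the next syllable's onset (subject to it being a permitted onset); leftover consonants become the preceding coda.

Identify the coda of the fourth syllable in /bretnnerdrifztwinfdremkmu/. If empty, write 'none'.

Nuclei (vowels): e, e, i, i, e, u → 6 syllables.
Between /e/ (V1) and /e/ (V2): cluster /tnn/ — the longest permitted-onset suffix is /n/; onset = /n/, preceding coda = /tn/.
Between /e/ (V2) and /i/ (V3): cluster /rdr/ — the longest permitted-onset suffix is /dr/; onset = /dr/, preceding coda = /r/.
Between /i/ (V3) and /i/ (V4): /fztw/ splits as /fz/ + /tw/ (/tw/ is the longest suffix that is a licit onset).
Between /i/ (V4) and /e/ (V5): /nfdr/ splits as /nf/ + /dr/ (/dr/ is the longest suffix that is a licit onset).
Between /e/ (V5) and /u/ (V6): cluster /mkm/ — the longest permitted-onset suffix is /m/; onset = /m/, preceding coda = /mk/.
Putting it together: bretn.ner.drifz.twinf.dremk.mu.
Syllable 4 is /twinf/: onset /tw/, nucleus /i/, coda /nf/.

nf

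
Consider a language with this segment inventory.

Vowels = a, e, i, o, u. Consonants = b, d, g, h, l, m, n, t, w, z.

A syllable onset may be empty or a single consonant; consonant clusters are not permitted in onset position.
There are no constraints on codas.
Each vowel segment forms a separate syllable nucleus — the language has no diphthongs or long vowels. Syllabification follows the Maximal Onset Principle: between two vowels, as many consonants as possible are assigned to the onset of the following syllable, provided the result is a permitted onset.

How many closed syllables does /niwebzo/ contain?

Nuclei (vowels): i, e, o → 3 syllables.
Between /i/ (V1) and /e/ (V2): /w/ is a single consonant, so it becomes the next onset.
Between /e/ (V2) and /o/ (V3): /bz/ splits as /b/ + /z/ (/z/ is the longest suffix that is a licit onset).
Putting it together: ni.web.zo.
Classifying each syllable: /ni/ (open), /web/ (closed), /zo/ (open).
Closed syllables: 1.

1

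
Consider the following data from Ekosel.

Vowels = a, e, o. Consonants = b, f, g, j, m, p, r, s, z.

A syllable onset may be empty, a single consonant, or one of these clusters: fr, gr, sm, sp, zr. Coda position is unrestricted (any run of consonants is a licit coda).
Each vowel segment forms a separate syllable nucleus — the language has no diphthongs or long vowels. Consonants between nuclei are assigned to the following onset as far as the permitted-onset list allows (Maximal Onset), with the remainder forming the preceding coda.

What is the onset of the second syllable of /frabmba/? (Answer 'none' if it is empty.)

The vowels are a, a — 2 nuclei, so 2 syllables.
Between /a/ (V1) and /a/ (V2): /bmb/ splits as /bm/ + /b/ (/b/ is the longest suffix that is a licit onset).
Syllabification: frabm.ba.
Syllable 2 is /ba/: onset /b/, nucleus /a/, coda ∅.

b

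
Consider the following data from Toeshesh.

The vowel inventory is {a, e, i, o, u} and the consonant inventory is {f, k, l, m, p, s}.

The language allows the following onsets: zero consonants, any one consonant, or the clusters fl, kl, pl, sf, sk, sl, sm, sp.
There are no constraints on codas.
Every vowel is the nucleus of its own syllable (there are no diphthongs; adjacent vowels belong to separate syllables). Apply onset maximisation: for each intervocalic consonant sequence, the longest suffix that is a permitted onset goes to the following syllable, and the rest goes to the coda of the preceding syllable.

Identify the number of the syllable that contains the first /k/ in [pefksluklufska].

The vowels are e, u, u, a — 4 nuclei, so 4 syllables.
σ1/σ2 boundary: /fksl/ splits as /fk/ + /sl/ (/sl/ is the longest suffix that is a licit onset).
σ2/σ3 boundary: cluster /kl/ — /kl/ is itself a permitted onset, so the whole cluster goes right; preceding coda = ∅.
σ3/σ4 boundary: /fsk/ splits as /f/ + /sk/ (/sk/ is the longest suffix that is a licit onset).
So the parse is pefk.slu.kluf.ska.
The first /k/ is in the coda of syllable 1 (/pefk/).

1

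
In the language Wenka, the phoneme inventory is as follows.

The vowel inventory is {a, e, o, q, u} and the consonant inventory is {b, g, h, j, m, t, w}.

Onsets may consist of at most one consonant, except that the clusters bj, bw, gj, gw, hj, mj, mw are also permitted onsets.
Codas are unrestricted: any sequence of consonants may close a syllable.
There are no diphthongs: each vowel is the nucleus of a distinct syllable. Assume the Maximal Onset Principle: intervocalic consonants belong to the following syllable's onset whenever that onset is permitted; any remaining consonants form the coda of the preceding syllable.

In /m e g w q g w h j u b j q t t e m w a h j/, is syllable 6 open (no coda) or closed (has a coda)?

Nuclei (vowels): e, q, u, q, e, a → 6 syllables.
Between /e/ (V1) and /q/ (V2): /gw/ — entire cluster is a permitted onset → onset /gw/, coda ∅.
Between /q/ (V2) and /u/ (V3): cluster /gwhj/ — the longest permitted-onset suffix is /hj/; onset = /hj/, preceding coda = /gw/.
Between /u/ (V3) and /q/ (V4): /bj/ is a licit onset in full, so it all attaches to the next syllable.
Between /q/ (V4) and /e/ (V5): cluster /tt/ — the longest permitted-onset suffix is /t/; onset = /t/, preceding coda = /t/.
Between /e/ (V5) and /a/ (V6): /mw/ — entire cluster is a permitted onset → onset /mw/, coda ∅.
So the parse is me.gwqgw.hju.bjqt.te.mwahj.
Syllable 6 is /mwahj/ with coda /hj/, so it is closed.

closed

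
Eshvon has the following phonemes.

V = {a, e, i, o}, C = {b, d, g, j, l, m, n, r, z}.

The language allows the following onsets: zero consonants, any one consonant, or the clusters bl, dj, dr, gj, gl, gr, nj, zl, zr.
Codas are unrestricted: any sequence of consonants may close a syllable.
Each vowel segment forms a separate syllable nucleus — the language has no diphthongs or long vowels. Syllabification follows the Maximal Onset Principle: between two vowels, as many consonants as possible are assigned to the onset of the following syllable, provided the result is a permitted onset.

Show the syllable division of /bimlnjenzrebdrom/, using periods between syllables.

biml.njen.zreb.drom

Nuclei (vowels): i, e, e, o → 4 syllables.
σ1/σ2 boundary: cluster /mlnj/ — the longest permitted-onset suffix is /nj/; onset = /nj/, preceding coda = /ml/.
σ2/σ3 boundary: /nzr/; trying suffixes from longest down, /zr/ is the first permitted one, so coda /n/ | onset /zr/.
σ3/σ4 boundary: /bdr/ splits as /b/ + /dr/ (/dr/ is the longest suffix that is a licit onset).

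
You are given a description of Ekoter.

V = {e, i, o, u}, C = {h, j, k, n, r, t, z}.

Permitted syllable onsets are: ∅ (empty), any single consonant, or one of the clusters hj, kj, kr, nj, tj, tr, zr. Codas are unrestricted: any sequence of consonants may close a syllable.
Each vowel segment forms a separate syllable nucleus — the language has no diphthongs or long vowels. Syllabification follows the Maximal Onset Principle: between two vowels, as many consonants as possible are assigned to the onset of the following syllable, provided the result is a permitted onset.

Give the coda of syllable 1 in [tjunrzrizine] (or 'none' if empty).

The vowels are u, i, i, e — 4 nuclei, so 4 syllables.
σ1/σ2 boundary: /nrzr/; trying suffixes from longest down, /zr/ is the first permitted one, so coda /nr/ | onset /zr/.
σ2/σ3 boundary: just /z/ — single C goes to the following onset.
σ3/σ4 boundary: just /n/ — single C goes to the following onset.
Result: tjunr.zri.zi.ne.
Syllable 1 is /tjunr/: onset /tj/, nucleus /u/, coda /nr/.

nr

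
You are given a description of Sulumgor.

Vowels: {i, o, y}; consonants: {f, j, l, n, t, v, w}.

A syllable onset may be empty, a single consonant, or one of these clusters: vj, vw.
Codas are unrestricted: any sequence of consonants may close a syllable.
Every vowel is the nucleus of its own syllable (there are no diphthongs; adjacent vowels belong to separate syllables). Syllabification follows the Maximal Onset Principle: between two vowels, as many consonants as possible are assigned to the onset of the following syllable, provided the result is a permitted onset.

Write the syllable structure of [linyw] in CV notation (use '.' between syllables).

Nuclei (vowels): i, y → 2 syllables.
σ1/σ2 boundary: /n/ → onset of the next syllable (single consonants are always licit onsets).
Putting it together: li.nyw.
Mapping each syllable to C/V: /li/ → CV, /nyw/ → CVC.

CV.CVC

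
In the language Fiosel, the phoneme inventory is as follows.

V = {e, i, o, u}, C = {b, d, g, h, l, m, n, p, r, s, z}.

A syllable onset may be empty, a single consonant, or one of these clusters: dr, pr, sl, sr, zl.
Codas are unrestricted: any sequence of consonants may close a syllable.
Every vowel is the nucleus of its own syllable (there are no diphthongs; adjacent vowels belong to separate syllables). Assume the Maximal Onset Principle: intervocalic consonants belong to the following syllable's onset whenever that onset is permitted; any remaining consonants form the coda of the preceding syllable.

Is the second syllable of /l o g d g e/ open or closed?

open

Vowels present: o, e; each is a nucleus, giving 2 syllables.
/o…e/ gap (V1→V2): cluster /gdg/ — the longest permitted-onset suffix is /g/; onset = /g/, preceding coda = /gd/.
Putting it together: logd.ge.
Syllable 2 is /ge/; it ends in its nucleus with no coda, so it is open.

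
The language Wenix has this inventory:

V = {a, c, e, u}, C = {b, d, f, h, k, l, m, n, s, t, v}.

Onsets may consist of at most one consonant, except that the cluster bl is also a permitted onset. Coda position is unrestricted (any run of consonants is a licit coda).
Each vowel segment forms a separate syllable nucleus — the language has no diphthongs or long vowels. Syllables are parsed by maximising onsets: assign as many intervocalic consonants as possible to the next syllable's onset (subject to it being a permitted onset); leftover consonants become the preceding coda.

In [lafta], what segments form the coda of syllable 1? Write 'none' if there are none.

f

Vowels present: a, a; each is a nucleus, giving 2 syllables.
σ1/σ2 boundary: /ft/; trying suffixes from longest down, /t/ is the first permitted one, so coda /f/ | onset /t/.
Result: laf.ta.
Syllable 1 is /laf/: onset /l/, nucleus /a/, coda /f/.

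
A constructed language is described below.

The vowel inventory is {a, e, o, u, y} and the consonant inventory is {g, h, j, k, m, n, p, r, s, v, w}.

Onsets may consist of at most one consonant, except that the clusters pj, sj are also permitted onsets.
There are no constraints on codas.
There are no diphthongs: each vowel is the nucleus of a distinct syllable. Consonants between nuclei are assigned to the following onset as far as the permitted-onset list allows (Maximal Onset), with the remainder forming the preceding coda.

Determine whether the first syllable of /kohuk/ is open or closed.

The vowels are o, u — 2 nuclei, so 2 syllables.
σ1/σ2 boundary: /h/ is a single consonant, so it becomes the next onset.
Syllabification: ko.huk.
Syllable 1 is /ko/; it ends in its nucleus with no coda, so it is open.

open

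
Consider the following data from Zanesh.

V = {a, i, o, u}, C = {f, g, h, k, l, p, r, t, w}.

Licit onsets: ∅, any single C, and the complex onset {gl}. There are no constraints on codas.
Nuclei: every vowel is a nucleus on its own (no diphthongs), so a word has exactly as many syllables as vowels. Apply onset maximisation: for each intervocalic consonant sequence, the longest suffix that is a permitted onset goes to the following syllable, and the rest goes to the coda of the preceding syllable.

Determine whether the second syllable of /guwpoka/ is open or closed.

Vowels present: u, o, a; each is a nucleus, giving 3 syllables.
/u…o/ gap (V1→V2): cluster /wp/ — the longest permitted-onset suffix is /p/; onset = /p/, preceding coda = /w/.
/o…a/ gap (V2→V3): /k/ → onset of the next syllable (single consonants are always licit onsets).
So the parse is guw.po.ka.
Syllable 2 is /po/; it ends in its nucleus with no coda, so it is open.

open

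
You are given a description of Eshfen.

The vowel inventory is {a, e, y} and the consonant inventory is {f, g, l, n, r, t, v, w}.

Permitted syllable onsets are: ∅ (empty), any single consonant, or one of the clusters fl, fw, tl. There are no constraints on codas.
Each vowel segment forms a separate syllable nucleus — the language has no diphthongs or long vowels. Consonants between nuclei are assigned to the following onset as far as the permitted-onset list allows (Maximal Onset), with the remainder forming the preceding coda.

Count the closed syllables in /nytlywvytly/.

The vowels are y, y, y, y — 4 nuclei, so 4 syllables.
Between /y/ (V1) and /y/ (V2): /tl/ — entire cluster is a permitted onset → onset /tl/, coda ∅.
Between /y/ (V2) and /y/ (V3): cluster /wv/ — the longest permitted-onset suffix is /v/; onset = /v/, preceding coda = /w/.
Between /y/ (V3) and /y/ (V4): cluster /tl/ — /tl/ is itself a permitted onset, so the whole cluster goes right; preceding coda = ∅.
Syllabification: ny.tlyw.vy.tly.
Classifying each syllable: /ny/ (open), /tlyw/ (closed), /vy/ (open), /tly/ (open).
Closed syllables: 1.

1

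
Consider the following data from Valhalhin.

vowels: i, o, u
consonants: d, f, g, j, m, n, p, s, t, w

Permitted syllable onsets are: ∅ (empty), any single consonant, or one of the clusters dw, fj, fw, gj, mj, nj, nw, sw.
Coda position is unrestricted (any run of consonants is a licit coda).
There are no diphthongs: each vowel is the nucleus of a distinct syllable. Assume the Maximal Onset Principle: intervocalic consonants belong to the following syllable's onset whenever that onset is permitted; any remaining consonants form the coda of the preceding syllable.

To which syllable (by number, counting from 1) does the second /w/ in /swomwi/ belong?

2

Nuclei (vowels): o, i → 2 syllables.
V1 /o/ – V2 /i/: cluster /mw/ — the longest permitted-onset suffix is /w/; onset = /w/, preceding coda = /m/.
Syllabification: swom.wi.
The second /w/ is in the onset of syllable 2 (/wi/).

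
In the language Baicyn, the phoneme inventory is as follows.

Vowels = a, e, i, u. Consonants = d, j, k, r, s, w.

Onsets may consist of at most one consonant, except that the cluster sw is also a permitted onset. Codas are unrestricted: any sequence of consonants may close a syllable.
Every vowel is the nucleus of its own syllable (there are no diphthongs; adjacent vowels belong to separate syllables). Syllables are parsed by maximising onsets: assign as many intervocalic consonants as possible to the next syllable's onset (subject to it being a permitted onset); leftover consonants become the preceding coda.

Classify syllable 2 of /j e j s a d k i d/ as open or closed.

The vowels are e, a, i — 3 nuclei, so 3 syllables.
/e…a/ gap (V1→V2): /js/ splits as /j/ + /s/ (/s/ is the longest suffix that is a licit onset).
/a…i/ gap (V2→V3): /dk/ splits as /d/ + /k/ (/k/ is the longest suffix that is a licit onset).
Syllabification: jej.sad.kid.
Syllable 2 is /sad/ with coda /d/, so it is closed.

closed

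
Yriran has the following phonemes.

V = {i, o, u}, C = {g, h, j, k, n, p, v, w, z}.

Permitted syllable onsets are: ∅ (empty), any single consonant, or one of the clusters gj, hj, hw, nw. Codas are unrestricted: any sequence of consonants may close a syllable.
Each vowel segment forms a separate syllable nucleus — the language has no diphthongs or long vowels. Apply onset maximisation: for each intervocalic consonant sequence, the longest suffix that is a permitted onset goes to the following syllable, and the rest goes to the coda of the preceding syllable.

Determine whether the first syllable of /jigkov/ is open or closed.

Vowels present: i, o; each is a nucleus, giving 2 syllables.
Between /i/ (V1) and /o/ (V2): /gk/ — longest licit onset from the right is /k/, leaving /g/ as coda.
So the parse is jig.kov.
Syllable 1 is /jig/ with coda /g/, so it is closed.

closed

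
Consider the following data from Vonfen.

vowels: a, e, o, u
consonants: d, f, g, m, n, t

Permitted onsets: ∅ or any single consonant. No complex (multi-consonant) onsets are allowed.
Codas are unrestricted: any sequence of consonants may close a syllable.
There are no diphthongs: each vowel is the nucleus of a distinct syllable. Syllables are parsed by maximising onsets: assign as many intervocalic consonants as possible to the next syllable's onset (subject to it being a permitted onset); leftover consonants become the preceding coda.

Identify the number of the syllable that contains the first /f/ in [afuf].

2

Nuclei (vowels): a, u → 2 syllables.
/a…u/ gap (V1→V2): /f/ → onset of the next syllable (single consonants are always licit onsets).
Result: a.fuf.
The first /f/ is in the onset of syllable 2 (/fuf/).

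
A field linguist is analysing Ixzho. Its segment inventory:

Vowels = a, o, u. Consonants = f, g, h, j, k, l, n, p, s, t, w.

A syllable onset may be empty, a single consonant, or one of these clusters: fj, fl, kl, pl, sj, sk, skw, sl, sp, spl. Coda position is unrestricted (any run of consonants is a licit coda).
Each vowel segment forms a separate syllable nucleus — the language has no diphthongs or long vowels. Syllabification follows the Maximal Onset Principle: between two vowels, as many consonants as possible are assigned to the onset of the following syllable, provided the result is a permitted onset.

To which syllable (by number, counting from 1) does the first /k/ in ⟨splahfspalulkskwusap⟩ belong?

Vowels present: a, a, u, u, a; each is a nucleus, giving 5 syllables.
/a…a/ gap (V1→V2): /hfsp/ — longest licit onset from the right is /sp/, leaving /hf/ as coda.
/a…u/ gap (V2→V3): just /l/ — single C goes to the following onset.
/u…u/ gap (V3→V4): /lkskw/ — longest licit onset from the right is /skw/, leaving /lk/ as coda.
/u…a/ gap (V4→V5): just /s/ — single C goes to the following onset.
Syllabification: splahf.spa.lulk.skwu.sap.
The first /k/ is in the coda of syllable 3 (/lulk/).

3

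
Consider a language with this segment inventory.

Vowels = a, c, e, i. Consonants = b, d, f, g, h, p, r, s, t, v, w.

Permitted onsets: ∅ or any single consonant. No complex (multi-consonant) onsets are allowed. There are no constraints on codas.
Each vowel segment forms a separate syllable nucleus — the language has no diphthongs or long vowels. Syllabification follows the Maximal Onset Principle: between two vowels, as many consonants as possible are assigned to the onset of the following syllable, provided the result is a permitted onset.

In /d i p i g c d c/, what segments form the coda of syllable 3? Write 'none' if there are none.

none

Vowels present: i, i, c, c; each is a nucleus, giving 4 syllables.
σ1/σ2 boundary: /p/ is a single consonant, so it becomes the next onset.
σ2/σ3 boundary: just /g/ — single C goes to the following onset.
σ3/σ4 boundary: /d/ → onset of the next syllable (single consonants are always licit onsets).
Putting it together: di.pi.gc.dc.
Syllable 3 is /gc/: onset /g/, nucleus /c/, coda ∅.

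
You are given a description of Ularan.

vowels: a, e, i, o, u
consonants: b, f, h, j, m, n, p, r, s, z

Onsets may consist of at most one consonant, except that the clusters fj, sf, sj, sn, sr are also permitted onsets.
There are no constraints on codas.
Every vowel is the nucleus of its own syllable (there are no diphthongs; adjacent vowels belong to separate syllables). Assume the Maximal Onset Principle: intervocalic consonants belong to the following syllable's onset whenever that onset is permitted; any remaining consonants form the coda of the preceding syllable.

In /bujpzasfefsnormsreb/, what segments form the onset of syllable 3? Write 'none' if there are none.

The vowels are u, a, e, o, e — 5 nuclei, so 5 syllables.
/u…a/ gap (V1→V2): cluster /jpz/ — the longest permitted-onset suffix is /z/; onset = /z/, preceding coda = /jp/.
/a…e/ gap (V2→V3): cluster /sf/ — /sf/ is itself a permitted onset, so the whole cluster goes right; preceding coda = ∅.
/e…o/ gap (V3→V4): /fsn/ — longest licit onset from the right is /sn/, leaving /f/ as coda.
/o…e/ gap (V4→V5): cluster /rmsr/ — the longest permitted-onset suffix is /sr/; onset = /sr/, preceding coda = /rm/.
Syllabification: bujp.za.sfef.snorm.sreb.
Syllable 3 is /sfef/: onset /sf/, nucleus /e/, coda /f/.

sf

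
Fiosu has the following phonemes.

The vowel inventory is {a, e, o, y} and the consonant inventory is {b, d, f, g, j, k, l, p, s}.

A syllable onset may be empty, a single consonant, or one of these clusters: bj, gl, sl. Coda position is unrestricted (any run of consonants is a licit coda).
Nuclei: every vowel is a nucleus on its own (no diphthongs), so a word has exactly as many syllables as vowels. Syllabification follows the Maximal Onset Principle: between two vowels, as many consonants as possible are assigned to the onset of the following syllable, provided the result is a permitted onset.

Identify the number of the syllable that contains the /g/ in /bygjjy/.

1

The vowels are y, y — 2 nuclei, so 2 syllables.
Between /y/ (V1) and /y/ (V2): /gjj/ — longest licit onset from the right is /j/, leaving /gj/ as coda.
Syllabification: bygj.jy.
The /g/ is in the coda of syllable 1 (/bygj/).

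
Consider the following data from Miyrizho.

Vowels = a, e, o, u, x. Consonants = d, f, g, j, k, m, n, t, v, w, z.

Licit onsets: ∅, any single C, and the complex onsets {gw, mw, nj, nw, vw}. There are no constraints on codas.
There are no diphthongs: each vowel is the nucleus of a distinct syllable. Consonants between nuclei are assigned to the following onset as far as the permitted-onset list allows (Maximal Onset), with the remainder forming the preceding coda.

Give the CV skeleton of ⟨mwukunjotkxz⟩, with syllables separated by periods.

Nuclei (vowels): u, u, o, x → 4 syllables.
/u…u/ gap (V1→V2): /k/ → onset of the next syllable (single consonants are always licit onsets).
/u…o/ gap (V2→V3): /nj/ is a licit onset in full, so it all attaches to the next syllable.
/o…x/ gap (V3→V4): /tk/ — longest licit onset from the right is /k/, leaving /t/ as coda.
So the parse is mwu.ku.njot.kxz.
Mapping each syllable to C/V: /mwu/ → CCV, /ku/ → CV, /njot/ → CCVC, /kxz/ → CVC.

CCV.CV.CCVC.CVC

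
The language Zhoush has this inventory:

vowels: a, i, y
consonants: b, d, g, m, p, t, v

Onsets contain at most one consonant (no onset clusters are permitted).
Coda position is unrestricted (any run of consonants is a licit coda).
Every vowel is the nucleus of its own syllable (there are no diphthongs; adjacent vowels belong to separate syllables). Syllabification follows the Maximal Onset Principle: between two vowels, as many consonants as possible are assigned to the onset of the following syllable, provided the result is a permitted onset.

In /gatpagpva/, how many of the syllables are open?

1

Nuclei (vowels): a, a, a → 3 syllables.
Between /a/ (V1) and /a/ (V2): /tp/ — longest licit onset from the right is /p/, leaving /t/ as coda.
Between /a/ (V2) and /a/ (V3): /gpv/; trying suffixes from longest down, /v/ is the first permitted one, so coda /gp/ | onset /v/.
Putting it together: gat.pagp.va.
Classifying each syllable: /gat/ (closed), /pagp/ (closed), /va/ (open).
Open syllables: 1.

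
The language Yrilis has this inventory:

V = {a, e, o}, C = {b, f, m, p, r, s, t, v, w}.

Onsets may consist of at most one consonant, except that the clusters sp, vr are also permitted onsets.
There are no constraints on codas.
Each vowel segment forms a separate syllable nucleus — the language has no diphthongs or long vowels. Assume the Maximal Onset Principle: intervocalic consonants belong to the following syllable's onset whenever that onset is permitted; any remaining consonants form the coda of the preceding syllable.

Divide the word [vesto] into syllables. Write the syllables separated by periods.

The vowels are e, o — 2 nuclei, so 2 syllables.
σ1/σ2 boundary: /st/ splits as /s/ + /t/ (/t/ is the longest suffix that is a licit onset).

ves.to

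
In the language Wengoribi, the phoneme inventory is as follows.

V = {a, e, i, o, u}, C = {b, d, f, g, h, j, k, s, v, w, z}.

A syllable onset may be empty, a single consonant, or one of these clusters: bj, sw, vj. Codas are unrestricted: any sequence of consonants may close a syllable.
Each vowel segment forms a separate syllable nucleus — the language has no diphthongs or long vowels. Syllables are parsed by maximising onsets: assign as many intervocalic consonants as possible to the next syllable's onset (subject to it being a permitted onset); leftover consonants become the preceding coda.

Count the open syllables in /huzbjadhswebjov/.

1

Nuclei (vowels): u, a, e, o → 4 syllables.
Between /u/ (V1) and /a/ (V2): /zbj/ splits as /z/ + /bj/ (/bj/ is the longest suffix that is a licit onset).
Between /a/ (V2) and /e/ (V3): cluster /dhsw/ — the longest permitted-onset suffix is /sw/; onset = /sw/, preceding coda = /dh/.
Between /e/ (V3) and /o/ (V4): cluster /bj/ — /bj/ is itself a permitted onset, so the whole cluster goes right; preceding coda = ∅.
Syllabification: huz.bjadh.swe.bjov.
Classifying each syllable: /huz/ (closed), /bjadh/ (closed), /swe/ (open), /bjov/ (closed).
Open syllables: 1.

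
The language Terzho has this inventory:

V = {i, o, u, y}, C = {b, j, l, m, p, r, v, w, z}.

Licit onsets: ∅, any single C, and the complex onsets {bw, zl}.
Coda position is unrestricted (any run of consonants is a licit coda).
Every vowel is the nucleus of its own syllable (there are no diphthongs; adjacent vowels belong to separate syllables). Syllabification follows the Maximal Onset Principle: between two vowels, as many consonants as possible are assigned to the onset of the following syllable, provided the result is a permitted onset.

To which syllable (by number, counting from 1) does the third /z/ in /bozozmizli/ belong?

4

Nuclei (vowels): o, o, i, i → 4 syllables.
Between /o/ (V1) and /o/ (V2): just /z/ — single C goes to the following onset.
Between /o/ (V2) and /i/ (V3): cluster /zm/ — the longest permitted-onset suffix is /m/; onset = /m/, preceding coda = /z/.
Between /i/ (V3) and /i/ (V4): cluster /zl/ — /zl/ is itself a permitted onset, so the whole cluster goes right; preceding coda = ∅.
Putting it together: bo.zoz.mi.zli.
The third /z/ is in the onset of syllable 4 (/zli/).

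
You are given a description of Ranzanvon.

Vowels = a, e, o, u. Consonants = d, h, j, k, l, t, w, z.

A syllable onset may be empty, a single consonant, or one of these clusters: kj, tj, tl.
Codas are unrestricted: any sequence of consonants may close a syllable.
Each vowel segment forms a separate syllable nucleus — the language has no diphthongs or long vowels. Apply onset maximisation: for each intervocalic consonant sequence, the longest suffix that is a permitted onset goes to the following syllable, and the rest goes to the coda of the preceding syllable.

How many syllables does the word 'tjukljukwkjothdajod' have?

The vowels are u, u, o, a, o — 5 nuclei, so 5 syllables.

5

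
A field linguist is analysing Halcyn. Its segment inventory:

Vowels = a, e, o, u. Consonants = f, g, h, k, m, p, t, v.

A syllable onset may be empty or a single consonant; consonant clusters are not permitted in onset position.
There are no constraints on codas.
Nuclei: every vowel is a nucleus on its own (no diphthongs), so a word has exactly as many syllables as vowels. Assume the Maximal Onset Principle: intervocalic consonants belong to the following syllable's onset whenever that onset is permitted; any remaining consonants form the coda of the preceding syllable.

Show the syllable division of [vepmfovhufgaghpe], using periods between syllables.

Vowels present: e, o, u, a, e; each is a nucleus, giving 5 syllables.
Between /e/ (V1) and /o/ (V2): cluster /pmf/ — the longest permitted-onset suffix is /f/; onset = /f/, preceding coda = /pm/.
Between /o/ (V2) and /u/ (V3): cluster /vh/ — the longest permitted-onset suffix is /h/; onset = /h/, preceding coda = /v/.
Between /u/ (V3) and /a/ (V4): /fg/; trying suffixes from longest down, /g/ is the first permitted one, so coda /f/ | onset /g/.
Between /a/ (V4) and /e/ (V5): /ghp/ splits as /gh/ + /p/ (/p/ is the longest suffix that is a licit onset).

vepm.fov.huf.gagh.pe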